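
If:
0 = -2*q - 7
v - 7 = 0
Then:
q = -7/2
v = 7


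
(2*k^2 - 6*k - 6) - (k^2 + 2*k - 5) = k^2 - 8*k - 1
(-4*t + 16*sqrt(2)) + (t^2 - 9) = t^2 - 4*t - 9 + 16*sqrt(2)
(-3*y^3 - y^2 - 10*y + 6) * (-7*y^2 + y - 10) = 21*y^5 + 4*y^4 + 99*y^3 - 42*y^2 + 106*y - 60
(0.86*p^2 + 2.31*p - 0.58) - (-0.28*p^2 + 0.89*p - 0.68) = 1.14*p^2 + 1.42*p + 0.1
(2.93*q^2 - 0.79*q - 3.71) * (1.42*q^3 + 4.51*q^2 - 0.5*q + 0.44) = 4.1606*q^5 + 12.0925*q^4 - 10.2961*q^3 - 15.0479*q^2 + 1.5074*q - 1.6324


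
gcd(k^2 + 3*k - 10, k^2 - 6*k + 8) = k - 2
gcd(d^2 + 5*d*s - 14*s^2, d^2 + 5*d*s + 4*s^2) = 1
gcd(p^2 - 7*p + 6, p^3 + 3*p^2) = 1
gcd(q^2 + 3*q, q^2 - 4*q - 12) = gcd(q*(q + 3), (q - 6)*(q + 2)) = 1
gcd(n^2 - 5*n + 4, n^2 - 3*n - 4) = n - 4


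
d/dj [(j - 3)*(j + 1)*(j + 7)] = 3*j^2 + 10*j - 17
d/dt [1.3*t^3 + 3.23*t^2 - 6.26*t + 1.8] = 3.9*t^2 + 6.46*t - 6.26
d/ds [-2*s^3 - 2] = -6*s^2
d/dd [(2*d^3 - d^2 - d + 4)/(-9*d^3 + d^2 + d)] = (-7*d^4 - 14*d^3 + 108*d^2 - 8*d - 4)/(d^2*(81*d^4 - 18*d^3 - 17*d^2 + 2*d + 1))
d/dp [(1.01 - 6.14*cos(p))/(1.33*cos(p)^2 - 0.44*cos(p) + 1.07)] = (-8.1662*cos(p)^2 + 2.6866*cos(p) + 6.1254)*sin(p)/(1.7689*cos(p)^4 - 1.1704*cos(p)^3 + 3.0398*cos(p)^2 - 0.9416*cos(p) + 1.1449)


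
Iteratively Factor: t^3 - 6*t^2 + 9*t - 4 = (t - 4)*(t^2 - 2*t + 1) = (t - 4)*(t - 1)*(t - 1)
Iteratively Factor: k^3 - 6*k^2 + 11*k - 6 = (k - 2)*(k^2 - 4*k + 3) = (k - 3)*(k - 2)*(k - 1)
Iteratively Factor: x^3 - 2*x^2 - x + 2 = (x - 1)*(x^2 - x - 2) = (x - 1)*(x + 1)*(x - 2)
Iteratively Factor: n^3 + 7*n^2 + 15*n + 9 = (n + 3)*(n^2 + 4*n + 3) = (n + 3)^2*(n + 1)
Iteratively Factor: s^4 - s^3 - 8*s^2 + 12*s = (s - 2)*(s^3 + s^2 - 6*s) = s*(s - 2)*(s^2 + s - 6) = s*(s - 2)*(s + 3)*(s - 2)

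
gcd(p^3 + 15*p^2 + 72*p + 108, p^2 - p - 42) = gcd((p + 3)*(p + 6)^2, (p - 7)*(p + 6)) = p + 6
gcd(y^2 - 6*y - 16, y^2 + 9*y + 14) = y + 2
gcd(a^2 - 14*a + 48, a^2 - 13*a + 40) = a - 8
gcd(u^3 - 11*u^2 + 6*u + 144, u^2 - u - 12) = u + 3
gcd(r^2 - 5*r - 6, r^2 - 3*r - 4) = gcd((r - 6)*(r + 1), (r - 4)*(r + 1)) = r + 1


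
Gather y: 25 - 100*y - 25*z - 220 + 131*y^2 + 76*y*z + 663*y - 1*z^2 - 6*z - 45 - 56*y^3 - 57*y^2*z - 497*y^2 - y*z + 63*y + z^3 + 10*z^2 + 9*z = -56*y^3 + y^2*(-57*z - 366) + y*(75*z + 626) + z^3 + 9*z^2 - 22*z - 240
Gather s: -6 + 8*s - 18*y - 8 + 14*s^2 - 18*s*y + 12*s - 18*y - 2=14*s^2 + s*(20 - 18*y) - 36*y - 16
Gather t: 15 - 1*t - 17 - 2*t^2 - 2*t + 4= -2*t^2 - 3*t + 2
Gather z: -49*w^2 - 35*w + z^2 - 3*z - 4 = -49*w^2 - 35*w + z^2 - 3*z - 4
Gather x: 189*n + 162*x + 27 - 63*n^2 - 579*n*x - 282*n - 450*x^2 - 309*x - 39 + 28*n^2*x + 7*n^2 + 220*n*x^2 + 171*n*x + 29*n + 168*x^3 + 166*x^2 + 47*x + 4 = -56*n^2 - 64*n + 168*x^3 + x^2*(220*n - 284) + x*(28*n^2 - 408*n - 100) - 8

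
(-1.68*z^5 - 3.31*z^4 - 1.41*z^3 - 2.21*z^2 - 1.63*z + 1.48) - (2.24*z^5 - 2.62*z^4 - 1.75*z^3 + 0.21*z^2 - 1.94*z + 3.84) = -3.92*z^5 - 0.69*z^4 + 0.34*z^3 - 2.42*z^2 + 0.31*z - 2.36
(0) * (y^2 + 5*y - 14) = 0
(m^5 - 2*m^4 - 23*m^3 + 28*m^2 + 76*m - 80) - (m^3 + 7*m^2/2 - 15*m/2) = m^5 - 2*m^4 - 24*m^3 + 49*m^2/2 + 167*m/2 - 80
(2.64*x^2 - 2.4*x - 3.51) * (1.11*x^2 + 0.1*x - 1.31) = 2.9304*x^4 - 2.4*x^3 - 7.5945*x^2 + 2.793*x + 4.5981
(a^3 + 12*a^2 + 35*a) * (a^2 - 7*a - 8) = a^5 + 5*a^4 - 57*a^3 - 341*a^2 - 280*a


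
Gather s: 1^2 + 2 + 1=4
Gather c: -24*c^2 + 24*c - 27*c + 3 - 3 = -24*c^2 - 3*c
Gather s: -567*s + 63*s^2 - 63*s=63*s^2 - 630*s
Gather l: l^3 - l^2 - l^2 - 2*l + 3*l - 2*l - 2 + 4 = l^3 - 2*l^2 - l + 2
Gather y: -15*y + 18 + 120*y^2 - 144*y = 120*y^2 - 159*y + 18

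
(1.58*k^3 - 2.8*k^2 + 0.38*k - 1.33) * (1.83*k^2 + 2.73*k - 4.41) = 2.8914*k^5 - 0.810599999999999*k^4 - 13.9164*k^3 + 10.9515*k^2 - 5.3067*k + 5.8653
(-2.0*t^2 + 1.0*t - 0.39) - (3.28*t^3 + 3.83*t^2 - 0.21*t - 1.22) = -3.28*t^3 - 5.83*t^2 + 1.21*t + 0.83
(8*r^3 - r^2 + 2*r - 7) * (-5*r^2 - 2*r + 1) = -40*r^5 - 11*r^4 + 30*r^2 + 16*r - 7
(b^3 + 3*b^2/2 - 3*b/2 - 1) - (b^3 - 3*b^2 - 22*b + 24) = 9*b^2/2 + 41*b/2 - 25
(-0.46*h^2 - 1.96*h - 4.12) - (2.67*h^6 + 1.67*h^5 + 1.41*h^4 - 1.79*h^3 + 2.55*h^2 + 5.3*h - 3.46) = -2.67*h^6 - 1.67*h^5 - 1.41*h^4 + 1.79*h^3 - 3.01*h^2 - 7.26*h - 0.66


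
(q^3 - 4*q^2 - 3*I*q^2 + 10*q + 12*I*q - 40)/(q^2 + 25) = (q^2 + 2*q*(-2 + I) - 8*I)/(q + 5*I)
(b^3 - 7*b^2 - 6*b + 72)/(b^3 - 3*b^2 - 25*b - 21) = (b^2 - 10*b + 24)/(b^2 - 6*b - 7)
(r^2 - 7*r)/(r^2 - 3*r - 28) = r/(r + 4)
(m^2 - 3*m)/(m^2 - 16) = m*(m - 3)/(m^2 - 16)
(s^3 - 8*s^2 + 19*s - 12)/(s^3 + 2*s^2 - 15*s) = (s^2 - 5*s + 4)/(s*(s + 5))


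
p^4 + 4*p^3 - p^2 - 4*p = p*(p - 1)*(p + 1)*(p + 4)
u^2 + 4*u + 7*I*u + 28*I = (u + 4)*(u + 7*I)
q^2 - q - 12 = (q - 4)*(q + 3)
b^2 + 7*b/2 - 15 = (b - 5/2)*(b + 6)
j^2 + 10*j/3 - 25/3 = (j - 5/3)*(j + 5)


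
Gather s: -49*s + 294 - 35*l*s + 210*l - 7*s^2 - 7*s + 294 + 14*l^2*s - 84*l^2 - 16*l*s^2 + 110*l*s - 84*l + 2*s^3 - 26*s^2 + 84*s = -84*l^2 + 126*l + 2*s^3 + s^2*(-16*l - 33) + s*(14*l^2 + 75*l + 28) + 588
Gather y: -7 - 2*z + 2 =-2*z - 5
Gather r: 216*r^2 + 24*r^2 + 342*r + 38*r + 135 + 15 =240*r^2 + 380*r + 150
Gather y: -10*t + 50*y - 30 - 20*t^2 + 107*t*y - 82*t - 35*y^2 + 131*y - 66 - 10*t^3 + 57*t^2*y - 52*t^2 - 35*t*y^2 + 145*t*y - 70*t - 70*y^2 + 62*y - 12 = -10*t^3 - 72*t^2 - 162*t + y^2*(-35*t - 105) + y*(57*t^2 + 252*t + 243) - 108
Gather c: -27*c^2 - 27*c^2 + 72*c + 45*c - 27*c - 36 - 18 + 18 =-54*c^2 + 90*c - 36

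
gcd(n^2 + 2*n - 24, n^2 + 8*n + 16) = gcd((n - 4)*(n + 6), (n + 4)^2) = 1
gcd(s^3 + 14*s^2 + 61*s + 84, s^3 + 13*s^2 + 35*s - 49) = s + 7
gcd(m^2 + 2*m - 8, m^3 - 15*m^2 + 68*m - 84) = m - 2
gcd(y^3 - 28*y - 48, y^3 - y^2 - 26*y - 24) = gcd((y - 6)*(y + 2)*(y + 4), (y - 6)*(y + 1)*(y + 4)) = y^2 - 2*y - 24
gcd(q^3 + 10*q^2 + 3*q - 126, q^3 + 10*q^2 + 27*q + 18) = q + 6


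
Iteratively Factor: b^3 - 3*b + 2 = (b + 2)*(b^2 - 2*b + 1) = (b - 1)*(b + 2)*(b - 1)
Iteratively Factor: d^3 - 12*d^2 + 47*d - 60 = (d - 3)*(d^2 - 9*d + 20) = (d - 5)*(d - 3)*(d - 4)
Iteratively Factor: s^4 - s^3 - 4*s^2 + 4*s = (s - 1)*(s^3 - 4*s) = (s - 1)*(s + 2)*(s^2 - 2*s) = (s - 2)*(s - 1)*(s + 2)*(s)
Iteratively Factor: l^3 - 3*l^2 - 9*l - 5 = (l - 5)*(l^2 + 2*l + 1) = (l - 5)*(l + 1)*(l + 1)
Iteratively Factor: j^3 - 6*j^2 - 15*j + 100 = (j + 4)*(j^2 - 10*j + 25) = (j - 5)*(j + 4)*(j - 5)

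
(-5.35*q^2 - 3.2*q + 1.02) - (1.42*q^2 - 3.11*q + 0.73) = -6.77*q^2 - 0.0900000000000003*q + 0.29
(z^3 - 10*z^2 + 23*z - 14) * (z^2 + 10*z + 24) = z^5 - 53*z^3 - 24*z^2 + 412*z - 336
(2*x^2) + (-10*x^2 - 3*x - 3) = -8*x^2 - 3*x - 3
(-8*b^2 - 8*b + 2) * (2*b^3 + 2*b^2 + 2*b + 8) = -16*b^5 - 32*b^4 - 28*b^3 - 76*b^2 - 60*b + 16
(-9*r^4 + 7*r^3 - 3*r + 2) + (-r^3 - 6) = -9*r^4 + 6*r^3 - 3*r - 4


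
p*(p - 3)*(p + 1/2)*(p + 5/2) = p^4 - 31*p^2/4 - 15*p/4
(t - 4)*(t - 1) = t^2 - 5*t + 4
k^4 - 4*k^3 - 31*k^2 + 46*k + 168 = (k - 7)*(k - 3)*(k + 2)*(k + 4)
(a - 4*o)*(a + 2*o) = a^2 - 2*a*o - 8*o^2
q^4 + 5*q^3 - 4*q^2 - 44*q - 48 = (q - 3)*(q + 2)^2*(q + 4)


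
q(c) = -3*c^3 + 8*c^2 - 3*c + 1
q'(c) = -9*c^2 + 16*c - 3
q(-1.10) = 17.97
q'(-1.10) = -31.49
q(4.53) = -127.30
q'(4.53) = -115.21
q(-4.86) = 548.91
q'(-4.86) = -293.34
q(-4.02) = 337.24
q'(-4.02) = -212.76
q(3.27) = -28.16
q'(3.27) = -46.92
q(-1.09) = 17.66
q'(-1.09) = -31.13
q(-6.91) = 1393.53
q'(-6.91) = -543.29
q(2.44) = -2.27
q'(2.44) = -17.54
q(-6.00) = 955.00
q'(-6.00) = -423.00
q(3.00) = -17.00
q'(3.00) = -36.00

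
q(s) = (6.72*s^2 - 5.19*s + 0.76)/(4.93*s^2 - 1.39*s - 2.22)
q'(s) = (1.39 - 9.86*s)*(6.72*s^2 - 5.19*s + 0.76)/(4.93*s^2 - 1.39*s - 2.22)^2 + (13.44*s - 5.19)/(4.93*s^2 - 1.39*s - 2.22) = (16.2459*s^2 - 37.3304*s + 12.5782)/(24.3049*s^4 - 13.7054*s^3 - 19.9571*s^2 + 6.1716*s + 4.9284)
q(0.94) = 2.19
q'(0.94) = -11.85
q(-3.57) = 1.60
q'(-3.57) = 0.08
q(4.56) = 1.24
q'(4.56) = 0.02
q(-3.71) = 1.59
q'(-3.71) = 0.07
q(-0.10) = -0.66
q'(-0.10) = 3.99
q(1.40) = 1.21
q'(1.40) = -0.26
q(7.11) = 1.28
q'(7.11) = 0.01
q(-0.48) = -11.51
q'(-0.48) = 196.97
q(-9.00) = 1.44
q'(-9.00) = 0.01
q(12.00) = 1.31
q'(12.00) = 0.00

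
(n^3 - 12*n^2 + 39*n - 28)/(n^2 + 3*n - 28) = (n^2 - 8*n + 7)/(n + 7)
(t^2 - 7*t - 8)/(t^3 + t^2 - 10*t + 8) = (t^2 - 7*t - 8)/(t^3 + t^2 - 10*t + 8)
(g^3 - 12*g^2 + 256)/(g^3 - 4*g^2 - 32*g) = (g - 8)/g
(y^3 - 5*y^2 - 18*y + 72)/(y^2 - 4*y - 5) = (-y^3 + 5*y^2 + 18*y - 72)/(-y^2 + 4*y + 5)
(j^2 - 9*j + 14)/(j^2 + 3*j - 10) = (j - 7)/(j + 5)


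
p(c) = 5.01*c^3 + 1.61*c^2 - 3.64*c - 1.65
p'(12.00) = 2199.32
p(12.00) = 8843.79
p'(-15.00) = 3329.81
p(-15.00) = -16493.55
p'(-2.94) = 116.81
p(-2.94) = -104.35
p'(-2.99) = 121.10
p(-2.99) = -110.29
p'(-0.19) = -3.71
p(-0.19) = -0.93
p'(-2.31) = 69.12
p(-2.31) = -46.41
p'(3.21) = 161.57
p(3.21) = 168.97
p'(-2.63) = 91.85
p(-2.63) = -72.08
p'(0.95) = 12.98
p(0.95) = 0.64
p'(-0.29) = -3.31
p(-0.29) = -0.58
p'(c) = 15.03*c^2 + 3.22*c - 3.64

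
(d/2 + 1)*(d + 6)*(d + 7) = d^3/2 + 15*d^2/2 + 34*d + 42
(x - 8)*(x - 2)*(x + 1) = x^3 - 9*x^2 + 6*x + 16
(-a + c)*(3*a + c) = -3*a^2 + 2*a*c + c^2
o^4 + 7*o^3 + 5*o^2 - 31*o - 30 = (o - 2)*(o + 1)*(o + 3)*(o + 5)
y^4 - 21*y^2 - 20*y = y*(y - 5)*(y + 1)*(y + 4)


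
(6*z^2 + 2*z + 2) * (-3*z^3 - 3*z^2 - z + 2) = -18*z^5 - 24*z^4 - 18*z^3 + 4*z^2 + 2*z + 4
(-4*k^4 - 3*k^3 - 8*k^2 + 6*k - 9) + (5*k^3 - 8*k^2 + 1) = -4*k^4 + 2*k^3 - 16*k^2 + 6*k - 8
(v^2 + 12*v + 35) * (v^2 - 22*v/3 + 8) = v^4 + 14*v^3/3 - 45*v^2 - 482*v/3 + 280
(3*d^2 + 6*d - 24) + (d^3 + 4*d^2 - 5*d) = d^3 + 7*d^2 + d - 24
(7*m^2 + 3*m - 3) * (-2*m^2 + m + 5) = -14*m^4 + m^3 + 44*m^2 + 12*m - 15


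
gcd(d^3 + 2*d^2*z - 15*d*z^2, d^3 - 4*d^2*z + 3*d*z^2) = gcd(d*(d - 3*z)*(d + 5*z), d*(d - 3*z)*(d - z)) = -d^2 + 3*d*z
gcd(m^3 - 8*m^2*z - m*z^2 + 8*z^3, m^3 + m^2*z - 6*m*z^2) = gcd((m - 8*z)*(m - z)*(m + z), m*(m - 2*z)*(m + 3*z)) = 1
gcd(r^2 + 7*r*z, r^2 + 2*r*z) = r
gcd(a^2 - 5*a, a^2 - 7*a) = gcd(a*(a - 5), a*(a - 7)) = a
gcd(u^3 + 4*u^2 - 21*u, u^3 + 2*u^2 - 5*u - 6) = 1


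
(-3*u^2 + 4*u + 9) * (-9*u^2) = 27*u^4 - 36*u^3 - 81*u^2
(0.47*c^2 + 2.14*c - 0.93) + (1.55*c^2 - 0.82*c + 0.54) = 2.02*c^2 + 1.32*c - 0.39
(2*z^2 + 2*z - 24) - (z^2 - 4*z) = z^2 + 6*z - 24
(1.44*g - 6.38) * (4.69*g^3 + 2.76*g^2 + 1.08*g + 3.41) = 6.7536*g^4 - 25.9478*g^3 - 16.0536*g^2 - 1.98*g - 21.7558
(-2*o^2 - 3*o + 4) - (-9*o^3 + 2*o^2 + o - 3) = 9*o^3 - 4*o^2 - 4*o + 7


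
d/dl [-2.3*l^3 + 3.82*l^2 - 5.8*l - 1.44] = -6.9*l^2 + 7.64*l - 5.8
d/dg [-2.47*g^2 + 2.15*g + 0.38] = 2.15 - 4.94*g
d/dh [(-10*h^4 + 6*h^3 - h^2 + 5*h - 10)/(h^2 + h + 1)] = (-20*h^5 - 24*h^4 - 28*h^3 + 12*h^2 + 18*h + 15)/(h^4 + 2*h^3 + 3*h^2 + 2*h + 1)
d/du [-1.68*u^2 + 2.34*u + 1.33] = 2.34 - 3.36*u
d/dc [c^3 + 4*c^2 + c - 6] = 3*c^2 + 8*c + 1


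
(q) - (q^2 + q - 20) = 20 - q^2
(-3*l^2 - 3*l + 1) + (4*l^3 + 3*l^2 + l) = 4*l^3 - 2*l + 1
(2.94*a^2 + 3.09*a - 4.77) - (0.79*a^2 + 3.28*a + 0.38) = 2.15*a^2 - 0.19*a - 5.15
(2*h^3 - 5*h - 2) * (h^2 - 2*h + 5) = 2*h^5 - 4*h^4 + 5*h^3 + 8*h^2 - 21*h - 10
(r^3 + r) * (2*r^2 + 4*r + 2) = 2*r^5 + 4*r^4 + 4*r^3 + 4*r^2 + 2*r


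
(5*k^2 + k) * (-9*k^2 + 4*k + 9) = -45*k^4 + 11*k^3 + 49*k^2 + 9*k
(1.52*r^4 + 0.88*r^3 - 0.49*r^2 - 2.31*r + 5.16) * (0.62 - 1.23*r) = -1.8696*r^5 - 0.14*r^4 + 1.1483*r^3 + 2.5375*r^2 - 7.779*r + 3.1992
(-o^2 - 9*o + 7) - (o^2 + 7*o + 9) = -2*o^2 - 16*o - 2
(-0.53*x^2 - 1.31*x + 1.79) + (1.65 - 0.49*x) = -0.53*x^2 - 1.8*x + 3.44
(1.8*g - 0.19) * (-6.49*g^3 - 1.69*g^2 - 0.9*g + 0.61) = -11.682*g^4 - 1.8089*g^3 - 1.2989*g^2 + 1.269*g - 0.1159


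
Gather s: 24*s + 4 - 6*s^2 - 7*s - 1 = -6*s^2 + 17*s + 3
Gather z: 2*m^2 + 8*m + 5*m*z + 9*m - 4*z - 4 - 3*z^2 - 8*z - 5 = 2*m^2 + 17*m - 3*z^2 + z*(5*m - 12) - 9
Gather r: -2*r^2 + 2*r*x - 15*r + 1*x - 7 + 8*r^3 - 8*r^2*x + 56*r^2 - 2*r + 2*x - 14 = 8*r^3 + r^2*(54 - 8*x) + r*(2*x - 17) + 3*x - 21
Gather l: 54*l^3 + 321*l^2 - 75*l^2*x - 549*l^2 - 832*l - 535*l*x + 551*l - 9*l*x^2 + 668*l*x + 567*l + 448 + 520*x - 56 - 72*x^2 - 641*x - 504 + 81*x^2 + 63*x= 54*l^3 + l^2*(-75*x - 228) + l*(-9*x^2 + 133*x + 286) + 9*x^2 - 58*x - 112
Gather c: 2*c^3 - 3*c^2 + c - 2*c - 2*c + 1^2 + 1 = 2*c^3 - 3*c^2 - 3*c + 2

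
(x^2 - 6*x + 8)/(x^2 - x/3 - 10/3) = 3*(x - 4)/(3*x + 5)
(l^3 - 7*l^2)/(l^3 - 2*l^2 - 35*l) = l/(l + 5)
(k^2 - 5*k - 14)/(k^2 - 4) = (k - 7)/(k - 2)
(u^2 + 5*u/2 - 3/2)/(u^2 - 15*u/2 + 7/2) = (u + 3)/(u - 7)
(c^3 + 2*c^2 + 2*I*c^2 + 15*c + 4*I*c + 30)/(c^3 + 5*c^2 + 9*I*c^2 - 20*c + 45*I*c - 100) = (c^2 + c*(2 - 3*I) - 6*I)/(c^2 + c*(5 + 4*I) + 20*I)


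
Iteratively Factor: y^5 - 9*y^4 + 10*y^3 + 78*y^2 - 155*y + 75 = (y - 5)*(y^4 - 4*y^3 - 10*y^2 + 28*y - 15) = (y - 5)*(y - 1)*(y^3 - 3*y^2 - 13*y + 15) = (y - 5)*(y - 1)^2*(y^2 - 2*y - 15) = (y - 5)*(y - 1)^2*(y + 3)*(y - 5)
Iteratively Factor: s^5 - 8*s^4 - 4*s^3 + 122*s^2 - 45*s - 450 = (s - 5)*(s^4 - 3*s^3 - 19*s^2 + 27*s + 90) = (s - 5)*(s + 2)*(s^3 - 5*s^2 - 9*s + 45) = (s - 5)^2*(s + 2)*(s^2 - 9) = (s - 5)^2*(s + 2)*(s + 3)*(s - 3)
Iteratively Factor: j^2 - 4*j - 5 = (j + 1)*(j - 5)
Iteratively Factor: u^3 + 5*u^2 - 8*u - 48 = (u - 3)*(u^2 + 8*u + 16) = (u - 3)*(u + 4)*(u + 4)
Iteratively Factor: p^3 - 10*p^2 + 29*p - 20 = (p - 1)*(p^2 - 9*p + 20) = (p - 4)*(p - 1)*(p - 5)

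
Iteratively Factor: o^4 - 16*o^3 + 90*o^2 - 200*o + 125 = (o - 5)*(o^3 - 11*o^2 + 35*o - 25) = (o - 5)^2*(o^2 - 6*o + 5) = (o - 5)^2*(o - 1)*(o - 5)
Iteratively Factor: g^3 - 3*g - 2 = (g + 1)*(g^2 - g - 2) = (g - 2)*(g + 1)*(g + 1)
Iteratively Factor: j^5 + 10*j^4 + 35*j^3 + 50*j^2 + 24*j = (j + 4)*(j^4 + 6*j^3 + 11*j^2 + 6*j) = (j + 1)*(j + 4)*(j^3 + 5*j^2 + 6*j) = (j + 1)*(j + 3)*(j + 4)*(j^2 + 2*j) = j*(j + 1)*(j + 3)*(j + 4)*(j + 2)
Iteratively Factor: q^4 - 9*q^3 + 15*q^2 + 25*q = (q - 5)*(q^3 - 4*q^2 - 5*q) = (q - 5)*(q + 1)*(q^2 - 5*q) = q*(q - 5)*(q + 1)*(q - 5)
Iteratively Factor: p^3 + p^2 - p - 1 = (p + 1)*(p^2 - 1) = (p + 1)^2*(p - 1)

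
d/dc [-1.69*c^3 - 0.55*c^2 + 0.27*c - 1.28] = -5.07*c^2 - 1.1*c + 0.27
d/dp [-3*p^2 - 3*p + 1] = -6*p - 3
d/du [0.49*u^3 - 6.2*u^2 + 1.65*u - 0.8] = 1.47*u^2 - 12.4*u + 1.65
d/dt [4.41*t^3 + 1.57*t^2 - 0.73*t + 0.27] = 13.23*t^2 + 3.14*t - 0.73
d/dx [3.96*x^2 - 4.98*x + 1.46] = 7.92*x - 4.98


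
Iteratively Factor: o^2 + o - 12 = (o + 4)*(o - 3)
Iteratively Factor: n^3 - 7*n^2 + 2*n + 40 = (n + 2)*(n^2 - 9*n + 20) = (n - 5)*(n + 2)*(n - 4)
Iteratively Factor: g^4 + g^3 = (g)*(g^3 + g^2) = g*(g + 1)*(g^2) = g^2*(g + 1)*(g)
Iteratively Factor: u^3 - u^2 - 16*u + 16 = (u - 1)*(u^2 - 16) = (u - 1)*(u + 4)*(u - 4)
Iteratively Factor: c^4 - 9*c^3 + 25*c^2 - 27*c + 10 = (c - 5)*(c^3 - 4*c^2 + 5*c - 2) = (c - 5)*(c - 1)*(c^2 - 3*c + 2) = (c - 5)*(c - 2)*(c - 1)*(c - 1)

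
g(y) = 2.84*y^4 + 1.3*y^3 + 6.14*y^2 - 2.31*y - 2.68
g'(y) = 11.36*y^3 + 3.9*y^2 + 12.28*y - 2.31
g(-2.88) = 219.23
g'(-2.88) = -276.69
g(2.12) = 89.77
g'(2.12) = 149.49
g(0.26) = -2.83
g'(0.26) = 1.35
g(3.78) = 726.34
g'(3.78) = 713.39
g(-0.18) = -2.07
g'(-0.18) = -4.46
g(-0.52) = 0.21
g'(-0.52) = -9.24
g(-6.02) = 3680.09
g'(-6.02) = -2413.28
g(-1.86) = 48.48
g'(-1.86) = -84.76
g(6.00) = 4165.94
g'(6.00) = 2665.53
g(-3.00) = 254.45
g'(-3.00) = -310.77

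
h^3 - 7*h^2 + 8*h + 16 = (h - 4)^2*(h + 1)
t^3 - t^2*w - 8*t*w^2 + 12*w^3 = (t - 2*w)^2*(t + 3*w)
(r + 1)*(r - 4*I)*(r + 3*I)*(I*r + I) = I*r^4 + r^3 + 2*I*r^3 + 2*r^2 + 13*I*r^2 + r + 24*I*r + 12*I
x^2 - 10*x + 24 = (x - 6)*(x - 4)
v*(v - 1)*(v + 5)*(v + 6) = v^4 + 10*v^3 + 19*v^2 - 30*v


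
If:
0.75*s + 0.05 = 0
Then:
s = -0.07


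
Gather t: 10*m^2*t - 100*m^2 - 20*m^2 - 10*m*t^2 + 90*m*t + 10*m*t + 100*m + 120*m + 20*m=-120*m^2 - 10*m*t^2 + 240*m + t*(10*m^2 + 100*m)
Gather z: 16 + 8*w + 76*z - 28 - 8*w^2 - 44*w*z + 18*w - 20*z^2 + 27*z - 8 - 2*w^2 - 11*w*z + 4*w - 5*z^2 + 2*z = -10*w^2 + 30*w - 25*z^2 + z*(105 - 55*w) - 20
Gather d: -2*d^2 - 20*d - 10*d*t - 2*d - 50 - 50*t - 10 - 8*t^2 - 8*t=-2*d^2 + d*(-10*t - 22) - 8*t^2 - 58*t - 60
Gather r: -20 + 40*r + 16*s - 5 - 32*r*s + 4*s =r*(40 - 32*s) + 20*s - 25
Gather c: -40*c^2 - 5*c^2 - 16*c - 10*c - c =-45*c^2 - 27*c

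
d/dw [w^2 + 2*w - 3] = 2*w + 2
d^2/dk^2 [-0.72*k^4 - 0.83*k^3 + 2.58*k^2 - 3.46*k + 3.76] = -8.64*k^2 - 4.98*k + 5.16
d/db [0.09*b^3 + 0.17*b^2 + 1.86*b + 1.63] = 0.27*b^2 + 0.34*b + 1.86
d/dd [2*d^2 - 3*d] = 4*d - 3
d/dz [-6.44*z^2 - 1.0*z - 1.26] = -12.88*z - 1.0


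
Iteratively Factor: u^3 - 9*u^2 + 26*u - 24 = (u - 4)*(u^2 - 5*u + 6) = (u - 4)*(u - 3)*(u - 2)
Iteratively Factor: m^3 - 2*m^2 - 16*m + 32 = (m - 2)*(m^2 - 16) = (m - 4)*(m - 2)*(m + 4)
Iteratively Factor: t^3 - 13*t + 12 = (t - 3)*(t^2 + 3*t - 4) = (t - 3)*(t + 4)*(t - 1)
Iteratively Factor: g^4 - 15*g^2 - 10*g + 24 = (g + 3)*(g^3 - 3*g^2 - 6*g + 8) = (g - 4)*(g + 3)*(g^2 + g - 2) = (g - 4)*(g + 2)*(g + 3)*(g - 1)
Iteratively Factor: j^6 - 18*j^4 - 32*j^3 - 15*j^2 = (j)*(j^5 - 18*j^3 - 32*j^2 - 15*j) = j*(j - 5)*(j^4 + 5*j^3 + 7*j^2 + 3*j) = j^2*(j - 5)*(j^3 + 5*j^2 + 7*j + 3) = j^2*(j - 5)*(j + 1)*(j^2 + 4*j + 3) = j^2*(j - 5)*(j + 1)^2*(j + 3)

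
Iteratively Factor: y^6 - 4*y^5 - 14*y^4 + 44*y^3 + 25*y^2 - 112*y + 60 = (y - 5)*(y^5 + y^4 - 9*y^3 - y^2 + 20*y - 12) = (y - 5)*(y + 3)*(y^4 - 2*y^3 - 3*y^2 + 8*y - 4) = (y - 5)*(y - 2)*(y + 3)*(y^3 - 3*y + 2) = (y - 5)*(y - 2)*(y - 1)*(y + 3)*(y^2 + y - 2) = (y - 5)*(y - 2)*(y - 1)^2*(y + 3)*(y + 2)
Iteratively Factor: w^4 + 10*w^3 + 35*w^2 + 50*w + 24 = (w + 3)*(w^3 + 7*w^2 + 14*w + 8) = (w + 1)*(w + 3)*(w^2 + 6*w + 8) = (w + 1)*(w + 3)*(w + 4)*(w + 2)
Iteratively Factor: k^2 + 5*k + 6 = (k + 2)*(k + 3)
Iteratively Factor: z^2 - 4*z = (z)*(z - 4)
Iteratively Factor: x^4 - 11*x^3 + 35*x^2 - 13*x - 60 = (x - 5)*(x^3 - 6*x^2 + 5*x + 12) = (x - 5)*(x + 1)*(x^2 - 7*x + 12) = (x - 5)*(x - 3)*(x + 1)*(x - 4)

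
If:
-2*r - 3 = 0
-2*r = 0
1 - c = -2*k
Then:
No Solution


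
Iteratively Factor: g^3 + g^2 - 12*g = (g - 3)*(g^2 + 4*g) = g*(g - 3)*(g + 4)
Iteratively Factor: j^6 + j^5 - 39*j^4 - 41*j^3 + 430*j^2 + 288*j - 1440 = (j + 4)*(j^5 - 3*j^4 - 27*j^3 + 67*j^2 + 162*j - 360) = (j + 4)^2*(j^4 - 7*j^3 + j^2 + 63*j - 90) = (j + 3)*(j + 4)^2*(j^3 - 10*j^2 + 31*j - 30) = (j - 5)*(j + 3)*(j + 4)^2*(j^2 - 5*j + 6) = (j - 5)*(j - 2)*(j + 3)*(j + 4)^2*(j - 3)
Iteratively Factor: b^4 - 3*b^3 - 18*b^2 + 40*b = (b + 4)*(b^3 - 7*b^2 + 10*b) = b*(b + 4)*(b^2 - 7*b + 10) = b*(b - 2)*(b + 4)*(b - 5)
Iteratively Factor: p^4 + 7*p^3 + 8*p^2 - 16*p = (p + 4)*(p^3 + 3*p^2 - 4*p) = (p - 1)*(p + 4)*(p^2 + 4*p) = p*(p - 1)*(p + 4)*(p + 4)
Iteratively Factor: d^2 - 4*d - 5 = (d + 1)*(d - 5)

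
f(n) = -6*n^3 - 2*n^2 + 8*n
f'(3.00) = -166.00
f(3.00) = -156.00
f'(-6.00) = -616.00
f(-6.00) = 1176.00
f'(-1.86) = -46.83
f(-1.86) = 16.81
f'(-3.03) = -145.14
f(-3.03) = 124.31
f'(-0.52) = 5.21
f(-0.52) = -3.86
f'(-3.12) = -154.74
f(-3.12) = 137.80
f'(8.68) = -1382.88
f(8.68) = -4005.08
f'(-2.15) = -66.60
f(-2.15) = 33.19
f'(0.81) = -7.05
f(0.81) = 1.98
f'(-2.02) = -57.37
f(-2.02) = 25.13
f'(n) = -18*n^2 - 4*n + 8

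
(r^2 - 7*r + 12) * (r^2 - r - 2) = r^4 - 8*r^3 + 17*r^2 + 2*r - 24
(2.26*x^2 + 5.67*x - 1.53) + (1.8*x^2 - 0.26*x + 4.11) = 4.06*x^2 + 5.41*x + 2.58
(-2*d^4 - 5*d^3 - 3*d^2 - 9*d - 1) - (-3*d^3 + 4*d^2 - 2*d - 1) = -2*d^4 - 2*d^3 - 7*d^2 - 7*d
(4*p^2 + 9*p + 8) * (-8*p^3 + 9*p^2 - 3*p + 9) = -32*p^5 - 36*p^4 + 5*p^3 + 81*p^2 + 57*p + 72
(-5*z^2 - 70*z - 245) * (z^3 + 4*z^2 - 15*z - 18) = -5*z^5 - 90*z^4 - 450*z^3 + 160*z^2 + 4935*z + 4410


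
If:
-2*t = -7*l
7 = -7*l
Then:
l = -1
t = -7/2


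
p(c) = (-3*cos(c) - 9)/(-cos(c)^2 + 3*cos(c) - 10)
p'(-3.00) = 0.05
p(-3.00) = 0.43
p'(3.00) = -0.05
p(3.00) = 0.43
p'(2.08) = -0.41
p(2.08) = 0.64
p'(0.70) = -0.39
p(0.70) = 1.36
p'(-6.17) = -0.06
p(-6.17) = 1.50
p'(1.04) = -0.53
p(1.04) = 1.20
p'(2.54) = -0.23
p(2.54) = 0.50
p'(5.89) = 0.22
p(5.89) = 1.46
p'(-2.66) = 0.18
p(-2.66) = 0.47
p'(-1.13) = 0.56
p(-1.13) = 1.15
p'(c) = (-2*sin(c)*cos(c) + 3*sin(c))*(-3*cos(c) - 9)/(-cos(c)^2 + 3*cos(c) - 10)^2 + 3*sin(c)/(-cos(c)^2 + 3*cos(c) - 10) = 3*(cos(c)^2 + 6*cos(c) - 19)*sin(c)/(cos(c)^2 - 3*cos(c) + 10)^2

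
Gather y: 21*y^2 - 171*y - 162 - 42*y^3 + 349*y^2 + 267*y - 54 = -42*y^3 + 370*y^2 + 96*y - 216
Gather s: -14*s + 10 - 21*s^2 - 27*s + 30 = -21*s^2 - 41*s + 40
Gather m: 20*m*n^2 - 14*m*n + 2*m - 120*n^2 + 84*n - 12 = m*(20*n^2 - 14*n + 2) - 120*n^2 + 84*n - 12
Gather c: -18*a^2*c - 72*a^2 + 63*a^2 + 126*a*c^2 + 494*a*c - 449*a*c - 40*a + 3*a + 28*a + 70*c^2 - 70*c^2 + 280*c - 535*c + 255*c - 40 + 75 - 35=-9*a^2 + 126*a*c^2 - 9*a + c*(-18*a^2 + 45*a)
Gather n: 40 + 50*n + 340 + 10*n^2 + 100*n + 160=10*n^2 + 150*n + 540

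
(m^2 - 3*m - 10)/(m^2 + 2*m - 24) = (m^2 - 3*m - 10)/(m^2 + 2*m - 24)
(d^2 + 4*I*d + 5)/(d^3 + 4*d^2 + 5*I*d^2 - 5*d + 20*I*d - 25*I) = (d - I)/(d^2 + 4*d - 5)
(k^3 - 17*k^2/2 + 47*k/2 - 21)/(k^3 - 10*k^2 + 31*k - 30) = (k - 7/2)/(k - 5)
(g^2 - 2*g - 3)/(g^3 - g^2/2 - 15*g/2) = 2*(g + 1)/(g*(2*g + 5))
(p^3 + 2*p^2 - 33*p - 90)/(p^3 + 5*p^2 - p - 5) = (p^2 - 3*p - 18)/(p^2 - 1)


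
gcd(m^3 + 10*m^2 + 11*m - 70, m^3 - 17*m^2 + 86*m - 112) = m - 2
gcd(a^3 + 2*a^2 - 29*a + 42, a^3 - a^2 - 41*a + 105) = a^2 + 4*a - 21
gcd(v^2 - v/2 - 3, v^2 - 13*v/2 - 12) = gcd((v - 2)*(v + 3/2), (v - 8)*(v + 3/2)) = v + 3/2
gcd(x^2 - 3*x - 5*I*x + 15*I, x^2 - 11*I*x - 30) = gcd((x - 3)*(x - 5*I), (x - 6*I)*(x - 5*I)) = x - 5*I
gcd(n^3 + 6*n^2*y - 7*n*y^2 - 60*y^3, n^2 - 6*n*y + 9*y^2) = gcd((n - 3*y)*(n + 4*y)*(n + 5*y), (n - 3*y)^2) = -n + 3*y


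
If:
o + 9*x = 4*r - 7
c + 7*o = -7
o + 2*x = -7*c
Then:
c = 7/48 - 7*x/24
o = x/24 - 49/48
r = 217*x/96 + 287/192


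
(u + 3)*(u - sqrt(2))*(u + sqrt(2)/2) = u^3 - sqrt(2)*u^2/2 + 3*u^2 - 3*sqrt(2)*u/2 - u - 3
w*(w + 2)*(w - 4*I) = w^3 + 2*w^2 - 4*I*w^2 - 8*I*w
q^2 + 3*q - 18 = (q - 3)*(q + 6)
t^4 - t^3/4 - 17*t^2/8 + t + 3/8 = (t - 1)^2*(t + 1/4)*(t + 3/2)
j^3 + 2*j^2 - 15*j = j*(j - 3)*(j + 5)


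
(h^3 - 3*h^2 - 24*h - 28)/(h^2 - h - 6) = (h^2 - 5*h - 14)/(h - 3)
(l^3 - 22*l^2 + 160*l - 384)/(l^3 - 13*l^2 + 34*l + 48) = (l - 8)/(l + 1)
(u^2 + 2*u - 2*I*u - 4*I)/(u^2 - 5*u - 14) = (u - 2*I)/(u - 7)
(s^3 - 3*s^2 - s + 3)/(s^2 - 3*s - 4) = (s^2 - 4*s + 3)/(s - 4)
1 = 1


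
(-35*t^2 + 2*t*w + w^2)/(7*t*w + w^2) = (-5*t + w)/w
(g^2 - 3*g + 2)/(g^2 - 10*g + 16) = (g - 1)/(g - 8)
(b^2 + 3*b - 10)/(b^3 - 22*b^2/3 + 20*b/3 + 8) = 3*(b + 5)/(3*b^2 - 16*b - 12)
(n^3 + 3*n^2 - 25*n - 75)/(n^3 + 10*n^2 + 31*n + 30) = (n - 5)/(n + 2)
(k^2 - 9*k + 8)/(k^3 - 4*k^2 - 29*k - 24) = (k - 1)/(k^2 + 4*k + 3)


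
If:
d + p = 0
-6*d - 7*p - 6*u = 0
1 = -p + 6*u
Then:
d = 1/2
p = -1/2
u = 1/12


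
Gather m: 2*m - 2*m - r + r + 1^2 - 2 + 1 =0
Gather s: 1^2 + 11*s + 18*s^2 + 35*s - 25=18*s^2 + 46*s - 24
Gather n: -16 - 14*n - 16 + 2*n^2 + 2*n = 2*n^2 - 12*n - 32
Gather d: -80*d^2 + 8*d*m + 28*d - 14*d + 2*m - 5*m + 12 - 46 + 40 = -80*d^2 + d*(8*m + 14) - 3*m + 6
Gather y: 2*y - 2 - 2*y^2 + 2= -2*y^2 + 2*y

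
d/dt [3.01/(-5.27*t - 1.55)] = 15.8627/(5.27*t + 1.55)^2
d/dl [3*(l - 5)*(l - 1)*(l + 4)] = 9*l^2 - 12*l - 57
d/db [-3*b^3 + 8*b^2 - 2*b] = -9*b^2 + 16*b - 2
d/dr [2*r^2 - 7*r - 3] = 4*r - 7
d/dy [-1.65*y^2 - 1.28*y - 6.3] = -3.3*y - 1.28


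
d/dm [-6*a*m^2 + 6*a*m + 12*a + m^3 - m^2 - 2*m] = -12*a*m + 6*a + 3*m^2 - 2*m - 2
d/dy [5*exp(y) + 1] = 5*exp(y)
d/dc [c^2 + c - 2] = 2*c + 1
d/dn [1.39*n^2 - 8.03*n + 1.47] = 2.78*n - 8.03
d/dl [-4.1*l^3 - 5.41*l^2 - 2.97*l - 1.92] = -12.3*l^2 - 10.82*l - 2.97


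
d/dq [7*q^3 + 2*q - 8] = 21*q^2 + 2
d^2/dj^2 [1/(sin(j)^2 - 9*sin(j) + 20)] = (-4*sin(j)^4 + 27*sin(j)^3 + 5*sin(j)^2 - 234*sin(j) + 122)/(sin(j)^2 - 9*sin(j) + 20)^3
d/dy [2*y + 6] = 2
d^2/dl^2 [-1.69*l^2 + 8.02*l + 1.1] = -3.38000000000000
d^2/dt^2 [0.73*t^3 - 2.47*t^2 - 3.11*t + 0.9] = 4.38*t - 4.94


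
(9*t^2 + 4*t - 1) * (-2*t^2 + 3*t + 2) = -18*t^4 + 19*t^3 + 32*t^2 + 5*t - 2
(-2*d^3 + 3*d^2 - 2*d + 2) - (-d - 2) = -2*d^3 + 3*d^2 - d + 4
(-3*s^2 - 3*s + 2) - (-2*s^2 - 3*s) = 2 - s^2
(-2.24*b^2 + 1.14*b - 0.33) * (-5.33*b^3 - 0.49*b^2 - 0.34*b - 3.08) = 11.9392*b^5 - 4.9786*b^4 + 1.9619*b^3 + 6.6733*b^2 - 3.399*b + 1.0164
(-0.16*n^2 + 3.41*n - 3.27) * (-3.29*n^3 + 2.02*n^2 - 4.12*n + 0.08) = 0.5264*n^5 - 11.5421*n^4 + 18.3057*n^3 - 20.6674*n^2 + 13.7452*n - 0.2616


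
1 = 1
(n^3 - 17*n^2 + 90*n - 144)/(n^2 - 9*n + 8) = (n^2 - 9*n + 18)/(n - 1)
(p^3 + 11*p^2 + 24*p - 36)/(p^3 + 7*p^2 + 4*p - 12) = (p + 6)/(p + 2)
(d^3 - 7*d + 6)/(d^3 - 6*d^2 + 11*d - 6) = (d + 3)/(d - 3)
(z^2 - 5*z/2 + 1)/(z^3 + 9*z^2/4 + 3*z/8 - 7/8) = 4*(z - 2)/(4*z^2 + 11*z + 7)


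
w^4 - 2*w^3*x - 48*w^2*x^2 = w^2*(w - 8*x)*(w + 6*x)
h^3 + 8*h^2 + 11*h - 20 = (h - 1)*(h + 4)*(h + 5)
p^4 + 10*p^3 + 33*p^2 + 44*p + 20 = (p + 1)*(p + 2)^2*(p + 5)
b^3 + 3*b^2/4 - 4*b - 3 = (b - 2)*(b + 3/4)*(b + 2)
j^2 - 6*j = j*(j - 6)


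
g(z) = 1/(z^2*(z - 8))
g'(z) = -1/(z^2*(z - 8)^2) - 2/(z^3*(z - 8))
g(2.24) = -0.03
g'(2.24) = 0.02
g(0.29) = -1.54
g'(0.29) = 10.44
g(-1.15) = -0.08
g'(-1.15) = -0.15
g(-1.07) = -0.10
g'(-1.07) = -0.19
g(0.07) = -25.74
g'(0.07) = 732.05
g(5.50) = -0.01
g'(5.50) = -0.00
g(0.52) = -0.49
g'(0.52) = 1.84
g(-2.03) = -0.02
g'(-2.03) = -0.03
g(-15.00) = 0.00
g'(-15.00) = 0.00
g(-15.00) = 0.00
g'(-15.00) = 0.00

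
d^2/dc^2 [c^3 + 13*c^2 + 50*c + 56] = 6*c + 26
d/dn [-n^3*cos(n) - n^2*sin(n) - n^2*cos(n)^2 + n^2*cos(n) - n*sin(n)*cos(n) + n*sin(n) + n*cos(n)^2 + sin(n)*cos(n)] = n^3*sin(n) - n^2*sin(n) + n^2*sin(2*n) - 4*n^2*cos(n) - 2*n*sin(n) - n*sin(2*n) + 3*n*cos(n) - 2*n*cos(2*n) - n + sin(n) - sin(2*n)/2 + 3*cos(2*n)/2 + 1/2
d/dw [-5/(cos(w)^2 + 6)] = -20*sin(2*w)/(cos(2*w) + 13)^2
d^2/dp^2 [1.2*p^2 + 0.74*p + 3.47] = 2.40000000000000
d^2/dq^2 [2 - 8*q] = 0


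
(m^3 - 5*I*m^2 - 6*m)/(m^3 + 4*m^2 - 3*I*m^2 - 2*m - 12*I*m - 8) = m*(m - 3*I)/(m^2 + m*(4 - I) - 4*I)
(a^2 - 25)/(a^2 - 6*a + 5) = (a + 5)/(a - 1)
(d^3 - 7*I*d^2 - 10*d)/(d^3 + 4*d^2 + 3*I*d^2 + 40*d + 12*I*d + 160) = d*(d - 2*I)/(d^2 + 4*d*(1 + 2*I) + 32*I)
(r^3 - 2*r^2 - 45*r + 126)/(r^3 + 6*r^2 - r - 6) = (r^3 - 2*r^2 - 45*r + 126)/(r^3 + 6*r^2 - r - 6)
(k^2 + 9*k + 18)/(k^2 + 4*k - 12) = (k + 3)/(k - 2)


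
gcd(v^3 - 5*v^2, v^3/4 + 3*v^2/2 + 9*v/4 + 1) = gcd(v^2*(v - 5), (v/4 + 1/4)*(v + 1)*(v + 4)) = 1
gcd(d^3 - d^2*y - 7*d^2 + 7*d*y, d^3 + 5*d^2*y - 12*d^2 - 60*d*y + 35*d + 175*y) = d - 7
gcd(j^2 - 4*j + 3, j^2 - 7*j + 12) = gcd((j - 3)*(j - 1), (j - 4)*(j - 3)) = j - 3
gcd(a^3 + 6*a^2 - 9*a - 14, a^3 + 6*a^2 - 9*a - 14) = a^3 + 6*a^2 - 9*a - 14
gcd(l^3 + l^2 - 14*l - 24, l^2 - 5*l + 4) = l - 4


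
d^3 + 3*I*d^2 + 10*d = d*(d - 2*I)*(d + 5*I)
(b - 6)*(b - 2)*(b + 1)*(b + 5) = b^4 - 2*b^3 - 31*b^2 + 32*b + 60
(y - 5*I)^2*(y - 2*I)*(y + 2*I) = y^4 - 10*I*y^3 - 21*y^2 - 40*I*y - 100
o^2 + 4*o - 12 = (o - 2)*(o + 6)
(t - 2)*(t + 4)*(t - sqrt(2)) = t^3 - sqrt(2)*t^2 + 2*t^2 - 8*t - 2*sqrt(2)*t + 8*sqrt(2)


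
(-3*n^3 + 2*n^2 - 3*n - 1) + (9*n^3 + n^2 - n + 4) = 6*n^3 + 3*n^2 - 4*n + 3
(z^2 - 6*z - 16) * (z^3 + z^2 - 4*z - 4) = z^5 - 5*z^4 - 26*z^3 + 4*z^2 + 88*z + 64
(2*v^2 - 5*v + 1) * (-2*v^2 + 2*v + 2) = -4*v^4 + 14*v^3 - 8*v^2 - 8*v + 2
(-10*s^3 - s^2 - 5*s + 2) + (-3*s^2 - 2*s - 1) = -10*s^3 - 4*s^2 - 7*s + 1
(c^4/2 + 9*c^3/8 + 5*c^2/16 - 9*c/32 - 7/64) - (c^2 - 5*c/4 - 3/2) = c^4/2 + 9*c^3/8 - 11*c^2/16 + 31*c/32 + 89/64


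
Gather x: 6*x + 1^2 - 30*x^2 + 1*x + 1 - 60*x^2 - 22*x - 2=-90*x^2 - 15*x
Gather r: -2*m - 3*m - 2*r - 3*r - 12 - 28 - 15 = -5*m - 5*r - 55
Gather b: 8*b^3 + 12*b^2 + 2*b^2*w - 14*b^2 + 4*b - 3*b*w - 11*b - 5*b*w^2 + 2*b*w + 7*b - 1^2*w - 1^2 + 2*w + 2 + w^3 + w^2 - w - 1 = 8*b^3 + b^2*(2*w - 2) + b*(-5*w^2 - w) + w^3 + w^2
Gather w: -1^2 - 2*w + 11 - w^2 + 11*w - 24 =-w^2 + 9*w - 14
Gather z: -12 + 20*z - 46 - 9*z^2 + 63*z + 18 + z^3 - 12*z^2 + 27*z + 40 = z^3 - 21*z^2 + 110*z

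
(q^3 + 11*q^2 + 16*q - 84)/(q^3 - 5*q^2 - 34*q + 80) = (q^2 + 13*q + 42)/(q^2 - 3*q - 40)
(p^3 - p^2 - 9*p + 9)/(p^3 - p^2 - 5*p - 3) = (p^2 + 2*p - 3)/(p^2 + 2*p + 1)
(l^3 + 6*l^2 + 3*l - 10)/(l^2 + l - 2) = l + 5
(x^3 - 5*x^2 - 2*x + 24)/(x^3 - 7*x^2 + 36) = (x - 4)/(x - 6)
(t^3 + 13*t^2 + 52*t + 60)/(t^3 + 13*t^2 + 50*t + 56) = (t^2 + 11*t + 30)/(t^2 + 11*t + 28)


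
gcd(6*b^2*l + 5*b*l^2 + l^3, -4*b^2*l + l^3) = 2*b*l + l^2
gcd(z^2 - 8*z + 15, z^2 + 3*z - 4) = 1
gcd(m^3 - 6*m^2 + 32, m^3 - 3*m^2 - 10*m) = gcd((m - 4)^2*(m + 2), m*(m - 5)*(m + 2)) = m + 2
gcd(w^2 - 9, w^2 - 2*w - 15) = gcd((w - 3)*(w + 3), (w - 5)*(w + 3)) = w + 3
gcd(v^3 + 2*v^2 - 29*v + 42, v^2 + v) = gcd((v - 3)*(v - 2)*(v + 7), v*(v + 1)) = 1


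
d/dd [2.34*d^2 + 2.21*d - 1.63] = 4.68*d + 2.21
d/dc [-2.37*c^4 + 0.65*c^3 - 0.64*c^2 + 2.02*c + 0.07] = -9.48*c^3 + 1.95*c^2 - 1.28*c + 2.02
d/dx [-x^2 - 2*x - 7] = -2*x - 2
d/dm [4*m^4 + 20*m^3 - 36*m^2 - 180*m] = 16*m^3 + 60*m^2 - 72*m - 180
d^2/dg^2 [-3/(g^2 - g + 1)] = 6*(g^2 - g - (2*g - 1)^2 + 1)/(g^2 - g + 1)^3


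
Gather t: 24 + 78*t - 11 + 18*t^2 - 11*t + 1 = 18*t^2 + 67*t + 14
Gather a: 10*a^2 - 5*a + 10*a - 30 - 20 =10*a^2 + 5*a - 50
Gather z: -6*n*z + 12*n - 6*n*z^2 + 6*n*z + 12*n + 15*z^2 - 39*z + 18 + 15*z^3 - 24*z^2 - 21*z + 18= 24*n + 15*z^3 + z^2*(-6*n - 9) - 60*z + 36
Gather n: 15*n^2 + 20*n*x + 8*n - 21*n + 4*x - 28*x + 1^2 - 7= 15*n^2 + n*(20*x - 13) - 24*x - 6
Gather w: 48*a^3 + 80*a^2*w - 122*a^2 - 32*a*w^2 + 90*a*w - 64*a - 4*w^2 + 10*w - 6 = 48*a^3 - 122*a^2 - 64*a + w^2*(-32*a - 4) + w*(80*a^2 + 90*a + 10) - 6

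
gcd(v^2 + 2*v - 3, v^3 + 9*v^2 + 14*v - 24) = v - 1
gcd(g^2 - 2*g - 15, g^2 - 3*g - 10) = g - 5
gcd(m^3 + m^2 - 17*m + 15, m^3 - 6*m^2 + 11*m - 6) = m^2 - 4*m + 3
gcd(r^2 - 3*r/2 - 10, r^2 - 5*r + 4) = r - 4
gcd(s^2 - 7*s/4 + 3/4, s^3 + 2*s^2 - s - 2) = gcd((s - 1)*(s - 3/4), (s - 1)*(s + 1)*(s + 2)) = s - 1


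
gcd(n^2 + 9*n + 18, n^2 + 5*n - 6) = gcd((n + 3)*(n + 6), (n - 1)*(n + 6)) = n + 6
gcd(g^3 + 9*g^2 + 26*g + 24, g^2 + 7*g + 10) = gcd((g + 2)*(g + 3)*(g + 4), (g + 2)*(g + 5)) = g + 2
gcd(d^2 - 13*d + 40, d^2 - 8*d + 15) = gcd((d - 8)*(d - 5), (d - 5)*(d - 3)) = d - 5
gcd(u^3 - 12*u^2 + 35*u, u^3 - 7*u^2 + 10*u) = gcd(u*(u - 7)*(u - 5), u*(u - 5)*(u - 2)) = u^2 - 5*u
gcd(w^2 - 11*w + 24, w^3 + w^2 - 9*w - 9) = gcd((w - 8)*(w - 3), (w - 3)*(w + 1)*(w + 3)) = w - 3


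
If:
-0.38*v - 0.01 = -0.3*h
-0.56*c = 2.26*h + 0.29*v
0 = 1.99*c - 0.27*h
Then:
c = 0.00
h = 0.00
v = -0.02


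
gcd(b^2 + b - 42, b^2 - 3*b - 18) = b - 6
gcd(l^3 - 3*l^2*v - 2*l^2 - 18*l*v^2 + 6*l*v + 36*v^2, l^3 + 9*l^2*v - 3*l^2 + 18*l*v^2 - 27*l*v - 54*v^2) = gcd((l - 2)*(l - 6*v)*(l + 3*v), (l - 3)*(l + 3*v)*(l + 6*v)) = l + 3*v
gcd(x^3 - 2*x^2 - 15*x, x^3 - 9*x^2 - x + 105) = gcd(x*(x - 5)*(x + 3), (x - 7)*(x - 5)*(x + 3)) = x^2 - 2*x - 15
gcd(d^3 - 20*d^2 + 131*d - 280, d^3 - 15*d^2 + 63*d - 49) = d - 7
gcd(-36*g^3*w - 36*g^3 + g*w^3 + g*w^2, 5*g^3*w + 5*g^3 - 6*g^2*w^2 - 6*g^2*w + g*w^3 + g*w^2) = g*w + g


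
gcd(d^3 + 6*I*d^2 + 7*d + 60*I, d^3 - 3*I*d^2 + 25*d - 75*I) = d^2 + 2*I*d + 15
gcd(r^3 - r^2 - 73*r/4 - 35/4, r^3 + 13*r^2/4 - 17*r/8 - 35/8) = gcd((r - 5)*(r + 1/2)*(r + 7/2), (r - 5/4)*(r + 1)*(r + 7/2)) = r + 7/2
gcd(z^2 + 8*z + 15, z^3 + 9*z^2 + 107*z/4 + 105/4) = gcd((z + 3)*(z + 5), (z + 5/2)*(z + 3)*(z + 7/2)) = z + 3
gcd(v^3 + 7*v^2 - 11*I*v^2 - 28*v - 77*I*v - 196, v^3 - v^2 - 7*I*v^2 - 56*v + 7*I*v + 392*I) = v^2 + v*(7 - 7*I) - 49*I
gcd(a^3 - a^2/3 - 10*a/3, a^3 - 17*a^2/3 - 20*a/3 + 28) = a - 2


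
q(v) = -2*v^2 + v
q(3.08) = -15.89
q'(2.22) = -7.88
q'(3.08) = -11.32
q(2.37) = -8.86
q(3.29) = -18.36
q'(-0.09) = 1.36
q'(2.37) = -8.48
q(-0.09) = -0.11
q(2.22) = -7.64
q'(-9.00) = 37.00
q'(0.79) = -2.16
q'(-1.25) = 6.00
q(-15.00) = -465.00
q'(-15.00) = 61.00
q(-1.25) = -4.38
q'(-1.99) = 8.96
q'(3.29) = -12.16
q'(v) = 1 - 4*v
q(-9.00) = -171.00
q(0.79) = -0.46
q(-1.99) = -9.91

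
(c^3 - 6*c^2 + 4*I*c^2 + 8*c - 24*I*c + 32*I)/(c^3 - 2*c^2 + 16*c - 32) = (c - 4)/(c - 4*I)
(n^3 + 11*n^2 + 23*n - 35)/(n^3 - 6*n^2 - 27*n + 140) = (n^2 + 6*n - 7)/(n^2 - 11*n + 28)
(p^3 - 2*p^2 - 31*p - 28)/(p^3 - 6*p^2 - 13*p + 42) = (p^2 + 5*p + 4)/(p^2 + p - 6)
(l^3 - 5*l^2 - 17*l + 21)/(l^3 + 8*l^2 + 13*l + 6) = (l^3 - 5*l^2 - 17*l + 21)/(l^3 + 8*l^2 + 13*l + 6)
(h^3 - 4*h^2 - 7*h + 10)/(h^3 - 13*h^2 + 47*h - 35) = (h + 2)/(h - 7)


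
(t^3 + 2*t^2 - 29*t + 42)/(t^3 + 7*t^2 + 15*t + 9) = (t^3 + 2*t^2 - 29*t + 42)/(t^3 + 7*t^2 + 15*t + 9)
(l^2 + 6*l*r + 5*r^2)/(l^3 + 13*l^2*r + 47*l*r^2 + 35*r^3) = 1/(l + 7*r)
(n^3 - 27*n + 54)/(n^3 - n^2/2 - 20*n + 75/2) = 2*(n^2 + 3*n - 18)/(2*n^2 + 5*n - 25)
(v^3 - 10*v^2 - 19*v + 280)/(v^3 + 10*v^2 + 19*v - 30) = (v^2 - 15*v + 56)/(v^2 + 5*v - 6)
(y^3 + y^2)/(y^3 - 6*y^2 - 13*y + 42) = y^2*(y + 1)/(y^3 - 6*y^2 - 13*y + 42)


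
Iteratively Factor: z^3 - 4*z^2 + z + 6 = (z + 1)*(z^2 - 5*z + 6) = (z - 3)*(z + 1)*(z - 2)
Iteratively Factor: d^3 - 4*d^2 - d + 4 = (d + 1)*(d^2 - 5*d + 4) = (d - 1)*(d + 1)*(d - 4)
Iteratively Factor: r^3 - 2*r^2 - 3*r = (r)*(r^2 - 2*r - 3) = r*(r - 3)*(r + 1)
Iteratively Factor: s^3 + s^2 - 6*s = (s + 3)*(s^2 - 2*s) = (s - 2)*(s + 3)*(s)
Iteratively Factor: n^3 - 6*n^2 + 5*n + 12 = (n - 3)*(n^2 - 3*n - 4) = (n - 3)*(n + 1)*(n - 4)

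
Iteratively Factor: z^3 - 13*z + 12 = (z - 3)*(z^2 + 3*z - 4) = (z - 3)*(z - 1)*(z + 4)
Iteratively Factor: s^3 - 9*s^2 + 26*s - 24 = (s - 3)*(s^2 - 6*s + 8) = (s - 4)*(s - 3)*(s - 2)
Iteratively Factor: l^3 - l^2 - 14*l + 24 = (l + 4)*(l^2 - 5*l + 6) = (l - 2)*(l + 4)*(l - 3)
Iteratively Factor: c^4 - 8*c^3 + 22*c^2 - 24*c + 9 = (c - 1)*(c^3 - 7*c^2 + 15*c - 9) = (c - 3)*(c - 1)*(c^2 - 4*c + 3) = (c - 3)^2*(c - 1)*(c - 1)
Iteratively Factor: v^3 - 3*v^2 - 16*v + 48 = (v - 3)*(v^2 - 16) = (v - 3)*(v + 4)*(v - 4)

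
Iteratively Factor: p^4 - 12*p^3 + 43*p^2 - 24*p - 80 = (p - 4)*(p^3 - 8*p^2 + 11*p + 20) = (p - 4)^2*(p^2 - 4*p - 5) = (p - 5)*(p - 4)^2*(p + 1)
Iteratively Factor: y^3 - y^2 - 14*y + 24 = (y - 3)*(y^2 + 2*y - 8) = (y - 3)*(y - 2)*(y + 4)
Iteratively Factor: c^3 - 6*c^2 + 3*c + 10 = (c - 2)*(c^2 - 4*c - 5) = (c - 5)*(c - 2)*(c + 1)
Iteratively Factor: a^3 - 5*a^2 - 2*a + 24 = (a + 2)*(a^2 - 7*a + 12) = (a - 3)*(a + 2)*(a - 4)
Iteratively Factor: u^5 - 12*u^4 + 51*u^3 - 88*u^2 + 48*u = (u - 1)*(u^4 - 11*u^3 + 40*u^2 - 48*u) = (u - 4)*(u - 1)*(u^3 - 7*u^2 + 12*u) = (u - 4)^2*(u - 1)*(u^2 - 3*u) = (u - 4)^2*(u - 3)*(u - 1)*(u)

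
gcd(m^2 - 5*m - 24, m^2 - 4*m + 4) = 1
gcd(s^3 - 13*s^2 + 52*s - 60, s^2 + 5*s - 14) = s - 2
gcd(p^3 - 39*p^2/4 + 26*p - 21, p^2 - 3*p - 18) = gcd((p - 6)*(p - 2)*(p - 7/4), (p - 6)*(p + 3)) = p - 6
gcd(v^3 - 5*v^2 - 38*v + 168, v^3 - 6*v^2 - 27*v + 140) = v^2 - 11*v + 28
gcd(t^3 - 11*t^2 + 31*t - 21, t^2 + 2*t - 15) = t - 3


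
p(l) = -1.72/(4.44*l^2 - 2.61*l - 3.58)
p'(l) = -1.72*(2.61 - 8.88*l)/(4.44*l^2 - 2.61*l - 3.58)^2 = (15.2736*l - 4.4892)/(-4.44*l^2 + 2.61*l + 3.58)^2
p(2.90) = -0.07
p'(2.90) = 0.06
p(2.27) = -0.13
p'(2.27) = 0.17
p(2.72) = -0.08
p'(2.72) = 0.08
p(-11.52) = -0.00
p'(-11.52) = -0.00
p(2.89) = -0.07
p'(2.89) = 0.06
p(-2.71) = -0.05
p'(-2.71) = -0.04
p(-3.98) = -0.02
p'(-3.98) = -0.01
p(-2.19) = -0.07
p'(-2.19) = -0.07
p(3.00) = -0.06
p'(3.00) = 0.05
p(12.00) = -0.00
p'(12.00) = 0.00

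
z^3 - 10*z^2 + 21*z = z*(z - 7)*(z - 3)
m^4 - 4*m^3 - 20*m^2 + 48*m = m*(m - 6)*(m - 2)*(m + 4)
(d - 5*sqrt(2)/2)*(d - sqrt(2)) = d^2 - 7*sqrt(2)*d/2 + 5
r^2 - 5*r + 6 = (r - 3)*(r - 2)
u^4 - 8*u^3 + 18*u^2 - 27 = (u - 3)^3*(u + 1)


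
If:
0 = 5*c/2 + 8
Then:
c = -16/5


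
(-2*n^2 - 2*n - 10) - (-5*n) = -2*n^2 + 3*n - 10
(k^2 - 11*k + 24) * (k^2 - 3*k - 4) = k^4 - 14*k^3 + 53*k^2 - 28*k - 96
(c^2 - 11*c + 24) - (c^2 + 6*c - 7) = 31 - 17*c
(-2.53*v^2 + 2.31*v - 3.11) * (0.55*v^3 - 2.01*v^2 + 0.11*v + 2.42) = -1.3915*v^5 + 6.3558*v^4 - 6.6319*v^3 + 0.3826*v^2 + 5.2481*v - 7.5262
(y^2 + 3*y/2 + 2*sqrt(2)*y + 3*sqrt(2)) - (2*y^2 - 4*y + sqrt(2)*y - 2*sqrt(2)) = -y^2 + sqrt(2)*y + 11*y/2 + 5*sqrt(2)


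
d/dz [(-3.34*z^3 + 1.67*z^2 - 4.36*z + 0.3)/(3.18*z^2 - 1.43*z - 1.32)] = (-10.6212*z^4 + 9.5524*z^3 + 24.7031*z^2 - 6.3168*z + 6.1842)/(10.1124*z^4 - 9.0948*z^3 - 6.3503*z^2 + 3.7752*z + 1.7424)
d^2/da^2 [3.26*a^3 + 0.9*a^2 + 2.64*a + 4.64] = 19.56*a + 1.8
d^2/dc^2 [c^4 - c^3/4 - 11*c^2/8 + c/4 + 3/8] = 12*c^2 - 3*c/2 - 11/4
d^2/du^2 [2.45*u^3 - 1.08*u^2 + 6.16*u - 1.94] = 14.7*u - 2.16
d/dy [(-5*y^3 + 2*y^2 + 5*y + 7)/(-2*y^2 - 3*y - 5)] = (10*y^4 + 30*y^3 + 79*y^2 + 8*y - 4)/(4*y^4 + 12*y^3 + 29*y^2 + 30*y + 25)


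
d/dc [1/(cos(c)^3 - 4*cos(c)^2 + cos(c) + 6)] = (3*cos(c)^2 - 8*cos(c) + 1)*sin(c)/(cos(c)^3 - 4*cos(c)^2 + cos(c) + 6)^2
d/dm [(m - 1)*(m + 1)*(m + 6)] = 3*m^2 + 12*m - 1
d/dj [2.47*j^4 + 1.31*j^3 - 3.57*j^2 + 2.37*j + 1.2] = 9.88*j^3 + 3.93*j^2 - 7.14*j + 2.37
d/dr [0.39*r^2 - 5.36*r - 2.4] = 0.78*r - 5.36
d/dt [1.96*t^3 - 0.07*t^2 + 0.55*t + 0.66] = 5.88*t^2 - 0.14*t + 0.55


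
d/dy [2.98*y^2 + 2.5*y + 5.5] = 5.96*y + 2.5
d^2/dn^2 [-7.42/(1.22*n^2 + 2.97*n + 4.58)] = (22.087856*n^2 + 53.771256*n - 7.42*(2.44*n + 2.97)*(4.88*n + 5.94) + 82.919984)/(1.22*n^2 + 2.97*n + 4.58)^3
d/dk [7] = 0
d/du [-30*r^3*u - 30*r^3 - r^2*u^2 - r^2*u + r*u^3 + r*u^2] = r*(-30*r^2 - 2*r*u - r + 3*u^2 + 2*u)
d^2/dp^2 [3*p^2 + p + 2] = 6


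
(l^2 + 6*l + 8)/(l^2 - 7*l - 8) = (l^2 + 6*l + 8)/(l^2 - 7*l - 8)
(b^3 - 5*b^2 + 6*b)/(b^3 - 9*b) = (b - 2)/(b + 3)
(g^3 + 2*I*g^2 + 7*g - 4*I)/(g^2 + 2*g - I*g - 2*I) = (g^2 + 3*I*g + 4)/(g + 2)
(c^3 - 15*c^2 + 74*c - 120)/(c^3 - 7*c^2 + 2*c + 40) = (c - 6)/(c + 2)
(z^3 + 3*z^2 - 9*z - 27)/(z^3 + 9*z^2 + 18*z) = (z^2 - 9)/(z*(z + 6))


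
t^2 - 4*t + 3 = (t - 3)*(t - 1)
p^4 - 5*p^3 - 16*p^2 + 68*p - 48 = (p - 6)*(p - 2)*(p - 1)*(p + 4)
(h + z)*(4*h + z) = 4*h^2 + 5*h*z + z^2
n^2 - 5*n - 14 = (n - 7)*(n + 2)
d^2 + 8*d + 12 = (d + 2)*(d + 6)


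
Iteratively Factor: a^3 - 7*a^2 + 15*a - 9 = (a - 3)*(a^2 - 4*a + 3) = (a - 3)^2*(a - 1)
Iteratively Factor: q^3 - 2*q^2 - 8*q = (q)*(q^2 - 2*q - 8) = q*(q - 4)*(q + 2)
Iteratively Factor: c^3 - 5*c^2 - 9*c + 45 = (c - 3)*(c^2 - 2*c - 15) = (c - 5)*(c - 3)*(c + 3)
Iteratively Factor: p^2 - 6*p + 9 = (p - 3)*(p - 3)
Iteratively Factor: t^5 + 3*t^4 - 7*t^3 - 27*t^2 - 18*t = (t - 3)*(t^4 + 6*t^3 + 11*t^2 + 6*t) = t*(t - 3)*(t^3 + 6*t^2 + 11*t + 6) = t*(t - 3)*(t + 3)*(t^2 + 3*t + 2) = t*(t - 3)*(t + 1)*(t + 3)*(t + 2)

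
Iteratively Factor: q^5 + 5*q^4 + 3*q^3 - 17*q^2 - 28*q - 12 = (q + 1)*(q^4 + 4*q^3 - q^2 - 16*q - 12) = (q - 2)*(q + 1)*(q^3 + 6*q^2 + 11*q + 6) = (q - 2)*(q + 1)*(q + 2)*(q^2 + 4*q + 3) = (q - 2)*(q + 1)*(q + 2)*(q + 3)*(q + 1)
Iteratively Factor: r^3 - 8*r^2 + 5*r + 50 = (r - 5)*(r^2 - 3*r - 10) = (r - 5)*(r + 2)*(r - 5)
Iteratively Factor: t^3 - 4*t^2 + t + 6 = (t - 3)*(t^2 - t - 2) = (t - 3)*(t + 1)*(t - 2)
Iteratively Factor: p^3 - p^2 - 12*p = (p - 4)*(p^2 + 3*p) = p*(p - 4)*(p + 3)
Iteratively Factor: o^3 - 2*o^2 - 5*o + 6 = (o - 3)*(o^2 + o - 2) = (o - 3)*(o - 1)*(o + 2)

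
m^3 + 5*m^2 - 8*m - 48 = (m - 3)*(m + 4)^2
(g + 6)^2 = g^2 + 12*g + 36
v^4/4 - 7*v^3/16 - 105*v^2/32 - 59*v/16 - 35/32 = (v/4 + 1/4)*(v - 5)*(v + 1/2)*(v + 7/4)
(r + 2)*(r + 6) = r^2 + 8*r + 12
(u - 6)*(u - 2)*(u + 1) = u^3 - 7*u^2 + 4*u + 12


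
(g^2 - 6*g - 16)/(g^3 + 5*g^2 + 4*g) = (g^2 - 6*g - 16)/(g*(g^2 + 5*g + 4))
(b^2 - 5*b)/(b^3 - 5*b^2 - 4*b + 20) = b/(b^2 - 4)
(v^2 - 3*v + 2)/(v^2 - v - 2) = (v - 1)/(v + 1)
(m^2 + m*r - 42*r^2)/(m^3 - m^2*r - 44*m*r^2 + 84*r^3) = 1/(m - 2*r)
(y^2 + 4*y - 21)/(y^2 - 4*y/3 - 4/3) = 3*(-y^2 - 4*y + 21)/(-3*y^2 + 4*y + 4)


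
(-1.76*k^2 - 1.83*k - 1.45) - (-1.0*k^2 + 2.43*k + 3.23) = -0.76*k^2 - 4.26*k - 4.68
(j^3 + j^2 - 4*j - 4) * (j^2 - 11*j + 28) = j^5 - 10*j^4 + 13*j^3 + 68*j^2 - 68*j - 112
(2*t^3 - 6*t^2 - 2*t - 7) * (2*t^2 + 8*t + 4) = 4*t^5 + 4*t^4 - 44*t^3 - 54*t^2 - 64*t - 28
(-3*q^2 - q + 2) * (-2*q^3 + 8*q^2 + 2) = 6*q^5 - 22*q^4 - 12*q^3 + 10*q^2 - 2*q + 4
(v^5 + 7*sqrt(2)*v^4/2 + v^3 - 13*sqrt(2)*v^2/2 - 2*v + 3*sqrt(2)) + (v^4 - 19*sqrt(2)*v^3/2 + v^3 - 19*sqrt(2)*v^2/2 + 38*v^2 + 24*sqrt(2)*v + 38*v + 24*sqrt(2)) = v^5 + v^4 + 7*sqrt(2)*v^4/2 - 19*sqrt(2)*v^3/2 + 2*v^3 - 16*sqrt(2)*v^2 + 38*v^2 + 24*sqrt(2)*v + 36*v + 27*sqrt(2)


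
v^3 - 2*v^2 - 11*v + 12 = (v - 4)*(v - 1)*(v + 3)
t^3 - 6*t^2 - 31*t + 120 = (t - 8)*(t - 3)*(t + 5)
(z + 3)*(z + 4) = z^2 + 7*z + 12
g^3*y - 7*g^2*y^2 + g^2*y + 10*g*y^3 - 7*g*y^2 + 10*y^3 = (g - 5*y)*(g - 2*y)*(g*y + y)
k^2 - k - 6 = (k - 3)*(k + 2)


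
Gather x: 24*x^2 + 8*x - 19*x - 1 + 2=24*x^2 - 11*x + 1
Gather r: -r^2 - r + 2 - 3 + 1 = -r^2 - r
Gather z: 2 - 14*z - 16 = -14*z - 14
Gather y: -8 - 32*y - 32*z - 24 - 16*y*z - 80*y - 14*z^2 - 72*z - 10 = y*(-16*z - 112) - 14*z^2 - 104*z - 42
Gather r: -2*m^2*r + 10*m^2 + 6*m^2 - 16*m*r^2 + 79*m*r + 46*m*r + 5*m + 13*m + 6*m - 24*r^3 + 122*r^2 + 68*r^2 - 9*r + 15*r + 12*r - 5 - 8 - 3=16*m^2 + 24*m - 24*r^3 + r^2*(190 - 16*m) + r*(-2*m^2 + 125*m + 18) - 16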